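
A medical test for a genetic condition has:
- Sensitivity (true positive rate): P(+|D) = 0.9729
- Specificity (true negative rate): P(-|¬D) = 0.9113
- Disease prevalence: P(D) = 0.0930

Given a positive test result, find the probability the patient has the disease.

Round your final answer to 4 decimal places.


Let D = has disease, + = positive test

Given:
- P(D) = 0.0930 (prevalence)
- P(+|D) = 0.9729 (sensitivity)
- P(-|¬D) = 0.9113 (specificity)
- P(+|¬D) = 0.0887 (false positive rate = 1 - specificity)

Step 1: Find P(+)
P(+) = P(+|D)P(D) + P(+|¬D)P(¬D)
     = 0.9729 × 0.0930 + 0.0887 × 0.9070
     = 0.09047970 + 0.08045090
     = 0.17093060

Step 2: Apply Bayes' theorem for P(D|+)
P(D|+) = P(+|D)P(D) / P(+)
       = 0.09047970 / 0.17093060
       = 0.5293


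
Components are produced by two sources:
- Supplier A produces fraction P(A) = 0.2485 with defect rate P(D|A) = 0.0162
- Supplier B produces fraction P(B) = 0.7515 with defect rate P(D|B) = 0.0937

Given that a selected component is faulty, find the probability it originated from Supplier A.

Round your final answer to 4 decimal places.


Let A = from Supplier A, D = faulty

Given:
- P(A) = 0.2485, P(B) = 0.7515
- P(D|A) = 0.0162, P(D|B) = 0.0937

Step 1: Find P(D)
P(D) = P(D|A)P(A) + P(D|B)P(B)
     = 0.0162 × 0.2485 + 0.0937 × 0.7515
     = 0.00402570 + 0.07041555
     = 0.07444125

Step 2: Apply Bayes' theorem
P(A|D) = P(D|A)P(A) / P(D)
       = 0.00402570 / 0.07444125
       = 0.0541


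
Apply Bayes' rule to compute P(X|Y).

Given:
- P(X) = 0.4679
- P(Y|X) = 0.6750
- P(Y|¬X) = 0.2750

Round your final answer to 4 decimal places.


Bayes' theorem: P(X|Y) = P(Y|X) × P(X) / P(Y)

Step 1: Calculate P(Y) using law of total probability
P(Y) = P(Y|X)P(X) + P(Y|¬X)P(¬X)
     = 0.6750 × 0.4679 + 0.2750 × 0.5321
     = 0.31583250 + 0.14632750
     = 0.46216000

Step 2: Apply Bayes' theorem
P(X|Y) = P(Y|X) × P(X) / P(Y)
       = 0.31583250 / 0.46216000
       = 0.6834


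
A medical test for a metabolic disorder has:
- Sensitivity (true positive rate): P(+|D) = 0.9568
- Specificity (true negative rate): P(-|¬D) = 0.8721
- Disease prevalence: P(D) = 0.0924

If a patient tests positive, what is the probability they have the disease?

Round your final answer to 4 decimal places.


Let D = has disease, + = positive test

Given:
- P(D) = 0.0924 (prevalence)
- P(+|D) = 0.9568 (sensitivity)
- P(-|¬D) = 0.8721 (specificity)
- P(+|¬D) = 0.1279 (false positive rate = 1 - specificity)

Step 1: Find P(+)
P(+) = P(+|D)P(D) + P(+|¬D)P(¬D)
     = 0.9568 × 0.0924 + 0.1279 × 0.9076
     = 0.08840832 + 0.11608204
     = 0.20449036

Step 2: Apply Bayes' theorem for P(D|+)
P(D|+) = P(+|D)P(D) / P(+)
       = 0.08840832 / 0.20449036
       = 0.4323


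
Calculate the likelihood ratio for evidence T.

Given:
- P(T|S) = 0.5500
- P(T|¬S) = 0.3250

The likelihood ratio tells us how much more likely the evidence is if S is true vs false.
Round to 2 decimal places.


Likelihood Ratio (LR) = P(T|S) / P(T|¬S)

LR = 0.5500 / 0.3250
   = 1.69

The evidence is 1.69 times more likely if S is true than if S is false.
Because LR exceeds 1, T is evidence for S.


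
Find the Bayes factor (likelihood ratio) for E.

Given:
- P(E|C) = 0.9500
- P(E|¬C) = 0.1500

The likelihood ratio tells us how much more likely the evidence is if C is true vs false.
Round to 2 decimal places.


Likelihood Ratio (LR) = P(E|C) / P(E|¬C)

LR = 0.9500 / 0.1500
   = 6.33

The evidence is 6.33 times more likely if C is true than if C is false.
Because LR exceeds 1, E is evidence for C.


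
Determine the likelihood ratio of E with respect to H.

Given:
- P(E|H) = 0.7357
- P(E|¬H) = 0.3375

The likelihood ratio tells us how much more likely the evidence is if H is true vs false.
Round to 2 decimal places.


Likelihood Ratio (LR) = P(E|H) / P(E|¬H)

LR = 0.7357 / 0.3375
   = 2.18

The evidence is 2.18 times more likely if H is true than if H is false.
Because LR exceeds 1, E is evidence for H.


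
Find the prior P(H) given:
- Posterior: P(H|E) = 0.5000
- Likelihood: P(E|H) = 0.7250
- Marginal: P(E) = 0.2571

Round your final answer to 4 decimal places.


From Bayes' theorem: P(H|E) = P(E|H) × P(H) / P(E)

Rearranging for P(H):
P(H) = P(H|E) × P(E) / P(E|H)
     = 0.5000 × 0.2571 / 0.7250
     = 0.12855000 / 0.7250
     = 0.1773


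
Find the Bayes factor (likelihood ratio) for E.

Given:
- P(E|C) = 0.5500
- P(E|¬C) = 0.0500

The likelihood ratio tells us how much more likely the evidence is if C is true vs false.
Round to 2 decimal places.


Likelihood Ratio (LR) = P(E|C) / P(E|¬C)

LR = 0.5500 / 0.0500
   = 11.00

The evidence is 11.00 times more likely if C is true than if C is false.
Since LR > 1, the evidence supports C over ¬C.


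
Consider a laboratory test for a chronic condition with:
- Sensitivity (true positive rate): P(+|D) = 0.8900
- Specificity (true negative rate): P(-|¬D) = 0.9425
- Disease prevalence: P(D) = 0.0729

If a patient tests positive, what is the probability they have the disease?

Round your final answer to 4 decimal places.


Let D = has disease, + = positive test

Given:
- P(D) = 0.0729 (prevalence)
- P(+|D) = 0.8900 (sensitivity)
- P(-|¬D) = 0.9425 (specificity)
- P(+|¬D) = 0.0575 (false positive rate = 1 - specificity)

Step 1: Find P(+)
P(+) = P(+|D)P(D) + P(+|¬D)P(¬D)
     = 0.8900 × 0.0729 + 0.0575 × 0.9271
     = 0.06488100 + 0.05330825
     = 0.11818925

Step 2: Apply Bayes' theorem for P(D|+)
P(D|+) = P(+|D)P(D) / P(+)
       = 0.06488100 / 0.11818925
       = 0.5490


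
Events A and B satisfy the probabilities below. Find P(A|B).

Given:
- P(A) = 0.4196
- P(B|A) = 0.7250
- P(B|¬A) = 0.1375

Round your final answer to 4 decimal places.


Bayes' theorem: P(A|B) = P(B|A) × P(A) / P(B)

Step 1: Calculate P(B) using law of total probability
P(B) = P(B|A)P(A) + P(B|¬A)P(¬A)
     = 0.7250 × 0.4196 + 0.1375 × 0.5804
     = 0.30421000 + 0.07980500
     = 0.38401500

Step 2: Apply Bayes' theorem
P(A|B) = P(B|A) × P(A) / P(B)
       = 0.30421000 / 0.38401500
       = 0.7922


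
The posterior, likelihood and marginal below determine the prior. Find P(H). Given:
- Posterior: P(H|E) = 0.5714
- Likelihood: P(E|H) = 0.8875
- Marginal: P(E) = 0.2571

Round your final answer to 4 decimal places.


From Bayes' theorem: P(H|E) = P(E|H) × P(H) / P(E)

Rearranging for P(H):
P(H) = P(H|E) × P(E) / P(E|H)
     = 0.5714 × 0.2571 / 0.8875
     = 0.14690694 / 0.8875
     = 0.1655


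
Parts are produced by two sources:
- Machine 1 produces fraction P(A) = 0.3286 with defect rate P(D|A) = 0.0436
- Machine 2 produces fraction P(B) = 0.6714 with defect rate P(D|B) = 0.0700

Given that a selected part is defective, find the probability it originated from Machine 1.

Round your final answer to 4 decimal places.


Let A = from Machine 1, D = defective

Given:
- P(A) = 0.3286, P(B) = 0.6714
- P(D|A) = 0.0436, P(D|B) = 0.0700

Step 1: Find P(D)
P(D) = P(D|A)P(A) + P(D|B)P(B)
     = 0.0436 × 0.3286 + 0.0700 × 0.6714
     = 0.01432696 + 0.04699800
     = 0.06132496

Step 2: Apply Bayes' theorem
P(A|D) = P(D|A)P(A) / P(D)
       = 0.01432696 / 0.06132496
       = 0.2336


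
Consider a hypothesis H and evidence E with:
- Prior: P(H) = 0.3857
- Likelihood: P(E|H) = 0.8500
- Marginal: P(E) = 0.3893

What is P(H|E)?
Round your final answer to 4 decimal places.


Using Bayes' theorem:

P(H|E) = P(E|H) × P(H) / P(E)
       = 0.8500 × 0.3857 / 0.3893
       = 0.32784500 / 0.3893
       = 0.8421

The evidence strengthens our belief in H.
Prior: 0.3857 → Posterior: 0.8421


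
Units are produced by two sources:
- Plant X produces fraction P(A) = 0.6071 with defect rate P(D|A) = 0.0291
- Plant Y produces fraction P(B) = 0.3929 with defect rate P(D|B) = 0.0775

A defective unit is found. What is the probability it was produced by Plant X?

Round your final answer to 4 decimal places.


Let A = from Plant X, D = defective

Given:
- P(A) = 0.6071, P(B) = 0.3929
- P(D|A) = 0.0291, P(D|B) = 0.0775

Step 1: Find P(D)
P(D) = P(D|A)P(A) + P(D|B)P(B)
     = 0.0291 × 0.6071 + 0.0775 × 0.3929
     = 0.01766661 + 0.03044975
     = 0.04811636

Step 2: Apply Bayes' theorem
P(A|D) = P(D|A)P(A) / P(D)
       = 0.01766661 / 0.04811636
       = 0.3672


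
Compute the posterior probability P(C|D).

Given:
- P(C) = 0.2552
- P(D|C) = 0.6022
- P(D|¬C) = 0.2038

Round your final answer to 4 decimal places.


Bayes' theorem: P(C|D) = P(D|C) × P(C) / P(D)

Step 1: Calculate P(D) using law of total probability
P(D) = P(D|C)P(C) + P(D|¬C)P(¬C)
     = 0.6022 × 0.2552 + 0.2038 × 0.7448
     = 0.15368144 + 0.15179024
     = 0.30547168

Step 2: Apply Bayes' theorem
P(C|D) = P(D|C) × P(C) / P(D)
       = 0.15368144 / 0.30547168
       = 0.5031


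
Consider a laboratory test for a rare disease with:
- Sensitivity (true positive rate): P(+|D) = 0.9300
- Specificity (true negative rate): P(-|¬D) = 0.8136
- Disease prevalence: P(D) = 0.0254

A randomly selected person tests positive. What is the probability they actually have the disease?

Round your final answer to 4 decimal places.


Let D = has disease, + = positive test

Given:
- P(D) = 0.0254 (prevalence)
- P(+|D) = 0.9300 (sensitivity)
- P(-|¬D) = 0.8136 (specificity)
- P(+|¬D) = 0.1864 (false positive rate = 1 - specificity)

Step 1: Find P(+)
P(+) = P(+|D)P(D) + P(+|¬D)P(¬D)
     = 0.9300 × 0.0254 + 0.1864 × 0.9746
     = 0.02362200 + 0.18166544
     = 0.20528744

Step 2: Apply Bayes' theorem for P(D|+)
P(D|+) = P(+|D)P(D) / P(+)
       = 0.02362200 / 0.20528744
       = 0.1151


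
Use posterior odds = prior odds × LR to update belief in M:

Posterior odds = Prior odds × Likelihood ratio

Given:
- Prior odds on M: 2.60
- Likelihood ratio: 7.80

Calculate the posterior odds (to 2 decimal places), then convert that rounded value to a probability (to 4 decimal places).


Step 1: Calculate posterior odds
Posterior odds = Prior odds × LR
               = 2.60 × 7.80
               = 20.28

Step 2: Convert to probability
P(M|E) = Posterior odds / (1 + Posterior odds)
       = 20.28 / (1 + 20.28)
       = 20.28 / 21.28
       = 0.9530

The evidence increased P(M) from 0.7222 to 0.9530.


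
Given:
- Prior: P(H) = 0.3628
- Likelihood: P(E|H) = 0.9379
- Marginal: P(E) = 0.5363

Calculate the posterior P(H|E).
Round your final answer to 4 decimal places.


Using Bayes' theorem:

P(H|E) = P(E|H) × P(H) / P(E)
       = 0.9379 × 0.3628 / 0.5363
       = 0.34027012 / 0.5363
       = 0.6345

The evidence strengthens our belief in H.
Prior: 0.3628 → Posterior: 0.6345


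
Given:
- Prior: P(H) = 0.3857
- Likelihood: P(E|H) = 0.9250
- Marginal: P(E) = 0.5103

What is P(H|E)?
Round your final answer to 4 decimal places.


Using Bayes' theorem:

P(H|E) = P(E|H) × P(H) / P(E)
       = 0.9250 × 0.3857 / 0.5103
       = 0.35677250 / 0.5103
       = 0.6991

The evidence strengthens our belief in H.
Prior: 0.3857 → Posterior: 0.6991


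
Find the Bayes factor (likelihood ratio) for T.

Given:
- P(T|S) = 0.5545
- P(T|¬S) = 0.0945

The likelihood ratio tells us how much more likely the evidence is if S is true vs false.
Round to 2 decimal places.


Likelihood Ratio (LR) = P(T|S) / P(T|¬S)

LR = 0.5545 / 0.0945
   = 5.87

The evidence is 5.87 times more likely if S is true than if S is false.
LR > 1, so observing T raises the odds in favor of S.


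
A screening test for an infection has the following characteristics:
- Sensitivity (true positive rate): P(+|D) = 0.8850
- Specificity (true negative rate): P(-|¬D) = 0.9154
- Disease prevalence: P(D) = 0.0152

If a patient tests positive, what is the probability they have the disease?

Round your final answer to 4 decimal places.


Let D = has disease, + = positive test

Given:
- P(D) = 0.0152 (prevalence)
- P(+|D) = 0.8850 (sensitivity)
- P(-|¬D) = 0.9154 (specificity)
- P(+|¬D) = 0.0846 (false positive rate = 1 - specificity)

Step 1: Find P(+)
P(+) = P(+|D)P(D) + P(+|¬D)P(¬D)
     = 0.8850 × 0.0152 + 0.0846 × 0.9848
     = 0.01345200 + 0.08331408
     = 0.09676608

Step 2: Apply Bayes' theorem for P(D|+)
P(D|+) = P(+|D)P(D) / P(+)
       = 0.01345200 / 0.09676608
       = 0.1390


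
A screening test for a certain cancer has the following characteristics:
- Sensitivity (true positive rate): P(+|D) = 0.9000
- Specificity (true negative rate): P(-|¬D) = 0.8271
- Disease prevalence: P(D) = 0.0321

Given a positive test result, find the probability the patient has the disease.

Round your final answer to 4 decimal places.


Let D = has disease, + = positive test

Given:
- P(D) = 0.0321 (prevalence)
- P(+|D) = 0.9000 (sensitivity)
- P(-|¬D) = 0.8271 (specificity)
- P(+|¬D) = 0.1729 (false positive rate = 1 - specificity)

Step 1: Find P(+)
P(+) = P(+|D)P(D) + P(+|¬D)P(¬D)
     = 0.9000 × 0.0321 + 0.1729 × 0.9679
     = 0.02889000 + 0.16734991
     = 0.19623991

Step 2: Apply Bayes' theorem for P(D|+)
P(D|+) = P(+|D)P(D) / P(+)
       = 0.02889000 / 0.19623991
       = 0.1472


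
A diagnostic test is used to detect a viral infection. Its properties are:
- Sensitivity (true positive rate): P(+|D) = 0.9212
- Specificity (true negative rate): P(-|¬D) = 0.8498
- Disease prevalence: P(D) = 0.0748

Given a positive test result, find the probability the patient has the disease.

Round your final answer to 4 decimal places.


Let D = has disease, + = positive test

Given:
- P(D) = 0.0748 (prevalence)
- P(+|D) = 0.9212 (sensitivity)
- P(-|¬D) = 0.8498 (specificity)
- P(+|¬D) = 0.1502 (false positive rate = 1 - specificity)

Step 1: Find P(+)
P(+) = P(+|D)P(D) + P(+|¬D)P(¬D)
     = 0.9212 × 0.0748 + 0.1502 × 0.9252
     = 0.06890576 + 0.13896504
     = 0.20787080

Step 2: Apply Bayes' theorem for P(D|+)
P(D|+) = P(+|D)P(D) / P(+)
       = 0.06890576 / 0.20787080
       = 0.3315


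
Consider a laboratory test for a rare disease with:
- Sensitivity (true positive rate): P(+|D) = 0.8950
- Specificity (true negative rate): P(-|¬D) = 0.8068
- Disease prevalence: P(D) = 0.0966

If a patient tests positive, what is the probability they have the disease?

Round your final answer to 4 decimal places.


Let D = has disease, + = positive test

Given:
- P(D) = 0.0966 (prevalence)
- P(+|D) = 0.8950 (sensitivity)
- P(-|¬D) = 0.8068 (specificity)
- P(+|¬D) = 0.1932 (false positive rate = 1 - specificity)

Step 1: Find P(+)
P(+) = P(+|D)P(D) + P(+|¬D)P(¬D)
     = 0.8950 × 0.0966 + 0.1932 × 0.9034
     = 0.08645700 + 0.17453688
     = 0.26099388

Step 2: Apply Bayes' theorem for P(D|+)
P(D|+) = P(+|D)P(D) / P(+)
       = 0.08645700 / 0.26099388
       = 0.3313


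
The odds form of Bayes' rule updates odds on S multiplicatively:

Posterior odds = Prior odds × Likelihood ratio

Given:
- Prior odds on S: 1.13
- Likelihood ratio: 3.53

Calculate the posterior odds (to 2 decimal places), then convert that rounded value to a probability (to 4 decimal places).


Step 1: Calculate posterior odds
Posterior odds = Prior odds × LR
               = 1.13 × 3.53
               = 3.99

Step 2: Convert to probability
P(S|E) = Posterior odds / (1 + Posterior odds)
       = 3.99 / (1 + 3.99)
       = 3.99 / 4.99
       = 0.7996

The evidence increased P(S) from 0.5305 to 0.7996.


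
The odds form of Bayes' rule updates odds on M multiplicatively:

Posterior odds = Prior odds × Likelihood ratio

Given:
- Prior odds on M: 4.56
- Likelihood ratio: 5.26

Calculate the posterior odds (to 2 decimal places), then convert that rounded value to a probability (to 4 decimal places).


Step 1: Calculate posterior odds
Posterior odds = Prior odds × LR
               = 4.56 × 5.26
               = 23.99

Step 2: Convert to probability
P(M|E) = Posterior odds / (1 + Posterior odds)
       = 23.99 / (1 + 23.99)
       = 23.99 / 24.99
       = 0.9600

The evidence increased P(M) from 0.8201 to 0.9600.


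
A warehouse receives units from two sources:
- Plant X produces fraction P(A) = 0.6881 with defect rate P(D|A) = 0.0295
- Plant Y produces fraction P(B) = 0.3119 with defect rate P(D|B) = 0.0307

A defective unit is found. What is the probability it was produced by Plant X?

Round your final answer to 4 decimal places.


Let A = from Plant X, D = defective

Given:
- P(A) = 0.6881, P(B) = 0.3119
- P(D|A) = 0.0295, P(D|B) = 0.0307

Step 1: Find P(D)
P(D) = P(D|A)P(A) + P(D|B)P(B)
     = 0.0295 × 0.6881 + 0.0307 × 0.3119
     = 0.02029895 + 0.00957533
     = 0.02987428

Step 2: Apply Bayes' theorem
P(A|D) = P(D|A)P(A) / P(D)
       = 0.02029895 / 0.02987428
       = 0.6795


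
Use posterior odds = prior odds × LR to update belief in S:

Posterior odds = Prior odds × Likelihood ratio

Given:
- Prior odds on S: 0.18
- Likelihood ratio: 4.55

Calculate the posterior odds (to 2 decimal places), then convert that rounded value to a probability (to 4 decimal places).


Step 1: Calculate posterior odds
Posterior odds = Prior odds × LR
               = 0.18 × 4.55
               = 0.82

Step 2: Convert to probability
P(S|E) = Posterior odds / (1 + Posterior odds)
       = 0.82 / (1 + 0.82)
       = 0.82 / 1.82
       = 0.4505

The evidence increased P(S) from 0.1525 to 0.4505.


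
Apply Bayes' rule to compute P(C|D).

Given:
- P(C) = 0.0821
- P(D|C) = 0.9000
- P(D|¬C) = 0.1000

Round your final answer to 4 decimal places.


Bayes' theorem: P(C|D) = P(D|C) × P(C) / P(D)

Step 1: Calculate P(D) using law of total probability
P(D) = P(D|C)P(C) + P(D|¬C)P(¬C)
     = 0.9000 × 0.0821 + 0.1000 × 0.9179
     = 0.07389000 + 0.09179000
     = 0.16568000

Step 2: Apply Bayes' theorem
P(C|D) = P(D|C) × P(C) / P(D)
       = 0.07389000 / 0.16568000
       = 0.4460


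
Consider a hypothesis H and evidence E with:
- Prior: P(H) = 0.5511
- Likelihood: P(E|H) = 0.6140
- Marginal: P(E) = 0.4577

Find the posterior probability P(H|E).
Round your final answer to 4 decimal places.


Using Bayes' theorem:

P(H|E) = P(E|H) × P(H) / P(E)
       = 0.6140 × 0.5511 / 0.4577
       = 0.33837540 / 0.4577
       = 0.7393

The evidence strengthens our belief in H.
Prior: 0.5511 → Posterior: 0.7393


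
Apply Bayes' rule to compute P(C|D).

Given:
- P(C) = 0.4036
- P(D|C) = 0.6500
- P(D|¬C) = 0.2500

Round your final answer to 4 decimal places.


Bayes' theorem: P(C|D) = P(D|C) × P(C) / P(D)

Step 1: Calculate P(D) using law of total probability
P(D) = P(D|C)P(C) + P(D|¬C)P(¬C)
     = 0.6500 × 0.4036 + 0.2500 × 0.5964
     = 0.26234000 + 0.14910000
     = 0.41144000

Step 2: Apply Bayes' theorem
P(C|D) = P(D|C) × P(C) / P(D)
       = 0.26234000 / 0.41144000
       = 0.6376


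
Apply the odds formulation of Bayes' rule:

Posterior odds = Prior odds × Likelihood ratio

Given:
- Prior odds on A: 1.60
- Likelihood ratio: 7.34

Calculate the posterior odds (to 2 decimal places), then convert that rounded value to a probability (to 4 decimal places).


Step 1: Calculate posterior odds
Posterior odds = Prior odds × LR
               = 1.60 × 7.34
               = 11.74

Step 2: Convert to probability
P(A|E) = Posterior odds / (1 + Posterior odds)
       = 11.74 / (1 + 11.74)
       = 11.74 / 12.74
       = 0.9215

The evidence increased P(A) from 0.6154 to 0.9215.


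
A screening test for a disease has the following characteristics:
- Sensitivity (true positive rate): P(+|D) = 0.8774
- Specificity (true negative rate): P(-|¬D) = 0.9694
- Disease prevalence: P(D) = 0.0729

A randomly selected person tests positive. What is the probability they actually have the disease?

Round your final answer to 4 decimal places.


Let D = has disease, + = positive test

Given:
- P(D) = 0.0729 (prevalence)
- P(+|D) = 0.8774 (sensitivity)
- P(-|¬D) = 0.9694 (specificity)
- P(+|¬D) = 0.0306 (false positive rate = 1 - specificity)

Step 1: Find P(+)
P(+) = P(+|D)P(D) + P(+|¬D)P(¬D)
     = 0.8774 × 0.0729 + 0.0306 × 0.9271
     = 0.06396246 + 0.02836926
     = 0.09233172

Step 2: Apply Bayes' theorem for P(D|+)
P(D|+) = P(+|D)P(D) / P(+)
       = 0.06396246 / 0.09233172
       = 0.6927


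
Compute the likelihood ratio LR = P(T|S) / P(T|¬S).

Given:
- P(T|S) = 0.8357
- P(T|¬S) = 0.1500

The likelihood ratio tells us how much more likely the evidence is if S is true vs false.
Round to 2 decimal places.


Likelihood Ratio (LR) = P(T|S) / P(T|¬S)

LR = 0.8357 / 0.1500
   = 5.57

The evidence is 5.57 times more likely if S is true than if S is false.
Because LR exceeds 1, T is evidence for S.


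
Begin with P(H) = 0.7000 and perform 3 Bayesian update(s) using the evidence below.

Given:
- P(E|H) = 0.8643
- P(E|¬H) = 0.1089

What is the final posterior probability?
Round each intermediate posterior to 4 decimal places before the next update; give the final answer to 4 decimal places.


Sequential Bayesian updating:

Initial prior: P(H) = 0.7000

Update 1:
  P(E) = 0.8643 × 0.7000 + 0.1089 × 0.3000 = 0.60501000 + 0.03267000 = 0.63768000
  P(H|E) = 0.60501000 / 0.63768000 = 0.9488

Update 2:
  P(E) = 0.8643 × 0.9488 + 0.1089 × 0.0512 = 0.82004784 + 0.00557568 = 0.82562352
  P(H|E) = 0.82004784 / 0.82562352 = 0.9932

Update 3:
  P(E) = 0.8643 × 0.9932 + 0.1089 × 0.0068 = 0.85842276 + 0.00074052 = 0.85916328
  P(H|E) = 0.85842276 / 0.85916328 = 0.9991

Final posterior: 0.9991


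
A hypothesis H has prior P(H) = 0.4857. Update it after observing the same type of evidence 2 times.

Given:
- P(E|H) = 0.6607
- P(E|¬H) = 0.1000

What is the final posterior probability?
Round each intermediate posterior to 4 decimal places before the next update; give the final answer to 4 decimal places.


Sequential Bayesian updating:

Initial prior: P(H) = 0.4857

Update 1:
  P(E) = 0.6607 × 0.4857 + 0.1000 × 0.5143 = 0.32090199 + 0.05143000 = 0.37233199
  P(H|E) = 0.32090199 / 0.37233199 = 0.8619

Update 2:
  P(E) = 0.6607 × 0.8619 + 0.1000 × 0.1381 = 0.56945733 + 0.01381000 = 0.58326733
  P(H|E) = 0.56945733 / 0.58326733 = 0.9763

Final posterior: 0.9763


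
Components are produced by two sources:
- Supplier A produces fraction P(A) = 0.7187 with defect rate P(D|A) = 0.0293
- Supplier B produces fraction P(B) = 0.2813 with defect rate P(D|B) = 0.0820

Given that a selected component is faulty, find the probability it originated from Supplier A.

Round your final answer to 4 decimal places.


Let A = from Supplier A, D = faulty

Given:
- P(A) = 0.7187, P(B) = 0.2813
- P(D|A) = 0.0293, P(D|B) = 0.0820

Step 1: Find P(D)
P(D) = P(D|A)P(A) + P(D|B)P(B)
     = 0.0293 × 0.7187 + 0.0820 × 0.2813
     = 0.02105791 + 0.02306660
     = 0.04412451

Step 2: Apply Bayes' theorem
P(A|D) = P(D|A)P(A) / P(D)
       = 0.02105791 / 0.04412451
       = 0.4772


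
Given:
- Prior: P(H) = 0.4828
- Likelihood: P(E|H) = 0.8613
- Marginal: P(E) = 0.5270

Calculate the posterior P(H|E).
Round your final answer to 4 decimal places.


Using Bayes' theorem:

P(H|E) = P(E|H) × P(H) / P(E)
       = 0.8613 × 0.4828 / 0.5270
       = 0.41583564 / 0.5270
       = 0.7891

The evidence strengthens our belief in H.
Prior: 0.4828 → Posterior: 0.7891


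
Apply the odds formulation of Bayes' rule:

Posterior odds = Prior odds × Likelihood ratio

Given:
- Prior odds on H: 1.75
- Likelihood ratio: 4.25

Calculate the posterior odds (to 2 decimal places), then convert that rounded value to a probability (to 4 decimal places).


Step 1: Calculate posterior odds
Posterior odds = Prior odds × LR
               = 1.75 × 4.25
               = 7.44

Step 2: Convert to probability
P(H|E) = Posterior odds / (1 + Posterior odds)
       = 7.44 / (1 + 7.44)
       = 7.44 / 8.44
       = 0.8815

The evidence increased P(H) from 0.6364 to 0.8815.


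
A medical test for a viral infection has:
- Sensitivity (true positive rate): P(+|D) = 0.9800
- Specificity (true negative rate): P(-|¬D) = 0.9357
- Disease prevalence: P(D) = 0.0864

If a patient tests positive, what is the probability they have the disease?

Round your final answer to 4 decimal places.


Let D = has disease, + = positive test

Given:
- P(D) = 0.0864 (prevalence)
- P(+|D) = 0.9800 (sensitivity)
- P(-|¬D) = 0.9357 (specificity)
- P(+|¬D) = 0.0643 (false positive rate = 1 - specificity)

Step 1: Find P(+)
P(+) = P(+|D)P(D) + P(+|¬D)P(¬D)
     = 0.9800 × 0.0864 + 0.0643 × 0.9136
     = 0.08467200 + 0.05874448
     = 0.14341648

Step 2: Apply Bayes' theorem for P(D|+)
P(D|+) = P(+|D)P(D) / P(+)
       = 0.08467200 / 0.14341648
       = 0.5904


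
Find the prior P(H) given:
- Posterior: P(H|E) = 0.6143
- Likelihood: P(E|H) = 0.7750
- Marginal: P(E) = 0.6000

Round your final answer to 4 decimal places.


From Bayes' theorem: P(H|E) = P(E|H) × P(H) / P(E)

Rearranging for P(H):
P(H) = P(H|E) × P(E) / P(E|H)
     = 0.6143 × 0.6000 / 0.7750
     = 0.36858000 / 0.7750
     = 0.4756


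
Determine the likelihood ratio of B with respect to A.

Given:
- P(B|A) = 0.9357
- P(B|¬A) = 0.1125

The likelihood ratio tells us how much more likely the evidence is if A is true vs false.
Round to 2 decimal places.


Likelihood Ratio (LR) = P(B|A) / P(B|¬A)

LR = 0.9357 / 0.1125
   = 8.32

The evidence is 8.32 times more likely if A is true than if A is false.
Since LR > 1, the evidence supports A over ¬A.


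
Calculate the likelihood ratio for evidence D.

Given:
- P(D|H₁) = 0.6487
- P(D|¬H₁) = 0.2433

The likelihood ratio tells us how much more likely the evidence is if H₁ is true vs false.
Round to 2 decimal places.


Likelihood Ratio (LR) = P(D|H₁) / P(D|¬H₁)

LR = 0.6487 / 0.2433
   = 2.67

The evidence is 2.67 times more likely if H₁ is true than if H₁ is false.
LR > 1, so observing D raises the odds in favor of H₁.


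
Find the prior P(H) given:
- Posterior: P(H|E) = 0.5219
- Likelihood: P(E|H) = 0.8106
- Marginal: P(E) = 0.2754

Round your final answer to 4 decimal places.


From Bayes' theorem: P(H|E) = P(E|H) × P(H) / P(E)

Rearranging for P(H):
P(H) = P(H|E) × P(E) / P(E|H)
     = 0.5219 × 0.2754 / 0.8106
     = 0.14373126 / 0.8106
     = 0.1773


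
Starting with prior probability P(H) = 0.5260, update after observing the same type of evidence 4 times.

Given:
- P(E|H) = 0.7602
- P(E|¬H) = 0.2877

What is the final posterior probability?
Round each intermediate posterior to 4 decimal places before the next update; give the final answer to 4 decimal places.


Sequential Bayesian updating:

Initial prior: P(H) = 0.5260

Update 1:
  P(E) = 0.7602 × 0.5260 + 0.2877 × 0.4740 = 0.39986520 + 0.13636980 = 0.53623500
  P(H|E) = 0.39986520 / 0.53623500 = 0.7457

Update 2:
  P(E) = 0.7602 × 0.7457 + 0.2877 × 0.2543 = 0.56688114 + 0.07316211 = 0.64004325
  P(H|E) = 0.56688114 / 0.64004325 = 0.8857

Update 3:
  P(E) = 0.7602 × 0.8857 + 0.2877 × 0.1143 = 0.67330914 + 0.03288411 = 0.70619325
  P(H|E) = 0.67330914 / 0.70619325 = 0.9534

Update 4:
  P(E) = 0.7602 × 0.9534 + 0.2877 × 0.0466 = 0.72477468 + 0.01340682 = 0.73818150
  P(H|E) = 0.72477468 / 0.73818150 = 0.9818

Final posterior: 0.9818


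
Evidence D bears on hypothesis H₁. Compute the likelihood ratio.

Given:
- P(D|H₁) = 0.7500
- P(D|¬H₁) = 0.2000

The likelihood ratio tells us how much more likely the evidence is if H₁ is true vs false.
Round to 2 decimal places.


Likelihood Ratio (LR) = P(D|H₁) / P(D|¬H₁)

LR = 0.7500 / 0.2000
   = 3.75

The evidence is 3.75 times more likely if H₁ is true than if H₁ is false.
Since LR > 1, the evidence supports H₁ over ¬H₁.


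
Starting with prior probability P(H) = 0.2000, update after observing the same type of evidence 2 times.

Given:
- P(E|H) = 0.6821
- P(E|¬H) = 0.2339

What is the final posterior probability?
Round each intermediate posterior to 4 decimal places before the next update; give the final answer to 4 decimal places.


Sequential Bayesian updating:

Initial prior: P(H) = 0.2000

Update 1:
  P(E) = 0.6821 × 0.2000 + 0.2339 × 0.8000 = 0.13642000 + 0.18712000 = 0.32354000
  P(H|E) = 0.13642000 / 0.32354000 = 0.4216

Update 2:
  P(E) = 0.6821 × 0.4216 + 0.2339 × 0.5784 = 0.28757336 + 0.13528776 = 0.42286112
  P(H|E) = 0.28757336 / 0.42286112 = 0.6801

Final posterior: 0.6801


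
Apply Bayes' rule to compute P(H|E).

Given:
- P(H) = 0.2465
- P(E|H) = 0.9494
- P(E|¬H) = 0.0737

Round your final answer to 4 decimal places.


Bayes' theorem: P(H|E) = P(E|H) × P(H) / P(E)

Step 1: Calculate P(E) using law of total probability
P(E) = P(E|H)P(H) + P(E|¬H)P(¬H)
     = 0.9494 × 0.2465 + 0.0737 × 0.7535
     = 0.23402710 + 0.05553295
     = 0.28956005

Step 2: Apply Bayes' theorem
P(H|E) = P(E|H) × P(H) / P(E)
       = 0.23402710 / 0.28956005
       = 0.8082


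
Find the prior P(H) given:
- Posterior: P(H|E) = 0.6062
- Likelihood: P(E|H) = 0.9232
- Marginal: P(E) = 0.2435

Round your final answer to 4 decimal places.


From Bayes' theorem: P(H|E) = P(E|H) × P(H) / P(E)

Rearranging for P(H):
P(H) = P(H|E) × P(E) / P(E|H)
     = 0.6062 × 0.2435 / 0.9232
     = 0.14760970 / 0.9232
     = 0.1599


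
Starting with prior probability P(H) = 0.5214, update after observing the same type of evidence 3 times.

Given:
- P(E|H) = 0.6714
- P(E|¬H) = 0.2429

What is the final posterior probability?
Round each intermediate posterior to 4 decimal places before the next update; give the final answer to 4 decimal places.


Sequential Bayesian updating:

Initial prior: P(H) = 0.5214

Update 1:
  P(E) = 0.6714 × 0.5214 + 0.2429 × 0.4786 = 0.35006796 + 0.11625194 = 0.46631990
  P(H|E) = 0.35006796 / 0.46631990 = 0.7507

Update 2:
  P(E) = 0.6714 × 0.7507 + 0.2429 × 0.2493 = 0.50401998 + 0.06055497 = 0.56457495
  P(H|E) = 0.50401998 / 0.56457495 = 0.8927

Update 3:
  P(E) = 0.6714 × 0.8927 + 0.2429 × 0.1073 = 0.59935878 + 0.02606317 = 0.62542195
  P(H|E) = 0.59935878 / 0.62542195 = 0.9583

Final posterior: 0.9583


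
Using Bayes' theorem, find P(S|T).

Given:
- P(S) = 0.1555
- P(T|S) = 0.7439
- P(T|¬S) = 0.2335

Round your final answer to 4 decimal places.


Bayes' theorem: P(S|T) = P(T|S) × P(S) / P(T)

Step 1: Calculate P(T) using law of total probability
P(T) = P(T|S)P(S) + P(T|¬S)P(¬S)
     = 0.7439 × 0.1555 + 0.2335 × 0.8445
     = 0.11567645 + 0.19719075
     = 0.31286720

Step 2: Apply Bayes' theorem
P(S|T) = P(T|S) × P(S) / P(T)
       = 0.11567645 / 0.31286720
       = 0.3697


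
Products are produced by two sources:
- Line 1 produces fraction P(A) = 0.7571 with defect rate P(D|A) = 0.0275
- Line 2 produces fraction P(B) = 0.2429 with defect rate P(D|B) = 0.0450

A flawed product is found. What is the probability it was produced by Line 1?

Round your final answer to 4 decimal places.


Let A = from Line 1, D = flawed

Given:
- P(A) = 0.7571, P(B) = 0.2429
- P(D|A) = 0.0275, P(D|B) = 0.0450

Step 1: Find P(D)
P(D) = P(D|A)P(A) + P(D|B)P(B)
     = 0.0275 × 0.7571 + 0.0450 × 0.2429
     = 0.02082025 + 0.01093050
     = 0.03175075

Step 2: Apply Bayes' theorem
P(A|D) = P(D|A)P(A) / P(D)
       = 0.02082025 / 0.03175075
       = 0.6557


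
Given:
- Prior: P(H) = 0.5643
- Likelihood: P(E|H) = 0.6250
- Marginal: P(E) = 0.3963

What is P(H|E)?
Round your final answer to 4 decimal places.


Using Bayes' theorem:

P(H|E) = P(E|H) × P(H) / P(E)
       = 0.6250 × 0.5643 / 0.3963
       = 0.35268750 / 0.3963
       = 0.8900

The evidence strengthens our belief in H.
Prior: 0.5643 → Posterior: 0.8900


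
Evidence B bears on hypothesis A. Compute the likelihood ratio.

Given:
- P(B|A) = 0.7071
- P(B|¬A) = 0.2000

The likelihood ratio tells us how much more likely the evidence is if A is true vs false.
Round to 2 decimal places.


Likelihood Ratio (LR) = P(B|A) / P(B|¬A)

LR = 0.7071 / 0.2000
   = 3.54

The evidence is 3.54 times more likely if A is true than if A is false.
LR > 1, so observing B raises the odds in favor of A.


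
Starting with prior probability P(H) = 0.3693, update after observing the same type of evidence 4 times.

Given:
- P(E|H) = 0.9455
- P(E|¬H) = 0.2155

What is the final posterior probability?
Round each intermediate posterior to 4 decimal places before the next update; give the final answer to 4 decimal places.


Sequential Bayesian updating:

Initial prior: P(H) = 0.3693

Update 1:
  P(E) = 0.9455 × 0.3693 + 0.2155 × 0.6307 = 0.34917315 + 0.13591585 = 0.48508900
  P(H|E) = 0.34917315 / 0.48508900 = 0.7198

Update 2:
  P(E) = 0.9455 × 0.7198 + 0.2155 × 0.2802 = 0.68057090 + 0.06038310 = 0.74095400
  P(H|E) = 0.68057090 / 0.74095400 = 0.9185

Update 3:
  P(E) = 0.9455 × 0.9185 + 0.2155 × 0.0815 = 0.86844175 + 0.01756325 = 0.88600500
  P(H|E) = 0.86844175 / 0.88600500 = 0.9802

Update 4:
  P(E) = 0.9455 × 0.9802 + 0.2155 × 0.0198 = 0.92677910 + 0.00426690 = 0.93104600
  P(H|E) = 0.92677910 / 0.93104600 = 0.9954

Final posterior: 0.9954


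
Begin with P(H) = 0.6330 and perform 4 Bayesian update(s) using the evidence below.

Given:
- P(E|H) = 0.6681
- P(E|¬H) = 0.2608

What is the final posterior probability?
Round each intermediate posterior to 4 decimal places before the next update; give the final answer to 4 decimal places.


Sequential Bayesian updating:

Initial prior: P(H) = 0.6330

Update 1:
  P(E) = 0.6681 × 0.6330 + 0.2608 × 0.3670 = 0.42290730 + 0.09571360 = 0.51862090
  P(H|E) = 0.42290730 / 0.51862090 = 0.8154

Update 2:
  P(E) = 0.6681 × 0.8154 + 0.2608 × 0.1846 = 0.54476874 + 0.04814368 = 0.59291242
  P(H|E) = 0.54476874 / 0.59291242 = 0.9188

Update 3:
  P(E) = 0.6681 × 0.9188 + 0.2608 × 0.0812 = 0.61385028 + 0.02117696 = 0.63502724
  P(H|E) = 0.61385028 / 0.63502724 = 0.9667

Update 4:
  P(E) = 0.6681 × 0.9667 + 0.2608 × 0.0333 = 0.64585227 + 0.00868464 = 0.65453691
  P(H|E) = 0.64585227 / 0.65453691 = 0.9867

Final posterior: 0.9867


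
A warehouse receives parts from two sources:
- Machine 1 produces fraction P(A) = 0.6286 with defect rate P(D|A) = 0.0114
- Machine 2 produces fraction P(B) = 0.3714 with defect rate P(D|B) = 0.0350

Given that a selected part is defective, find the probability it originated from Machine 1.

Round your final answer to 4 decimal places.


Let A = from Machine 1, D = defective

Given:
- P(A) = 0.6286, P(B) = 0.3714
- P(D|A) = 0.0114, P(D|B) = 0.0350

Step 1: Find P(D)
P(D) = P(D|A)P(A) + P(D|B)P(B)
     = 0.0114 × 0.6286 + 0.0350 × 0.3714
     = 0.00716604 + 0.01299900
     = 0.02016504

Step 2: Apply Bayes' theorem
P(A|D) = P(D|A)P(A) / P(D)
       = 0.00716604 / 0.02016504
       = 0.3554


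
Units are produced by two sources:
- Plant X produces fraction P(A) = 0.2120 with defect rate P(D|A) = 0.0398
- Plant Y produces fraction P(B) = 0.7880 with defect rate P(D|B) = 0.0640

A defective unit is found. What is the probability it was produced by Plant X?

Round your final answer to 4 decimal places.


Let A = from Plant X, D = defective

Given:
- P(A) = 0.2120, P(B) = 0.7880
- P(D|A) = 0.0398, P(D|B) = 0.0640

Step 1: Find P(D)
P(D) = P(D|A)P(A) + P(D|B)P(B)
     = 0.0398 × 0.2120 + 0.0640 × 0.7880
     = 0.00843760 + 0.05043200
     = 0.05886960

Step 2: Apply Bayes' theorem
P(A|D) = P(D|A)P(A) / P(D)
       = 0.00843760 / 0.05886960
       = 0.1433


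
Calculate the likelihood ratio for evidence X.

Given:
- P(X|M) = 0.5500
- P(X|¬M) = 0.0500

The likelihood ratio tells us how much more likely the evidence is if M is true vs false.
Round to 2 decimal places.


Likelihood Ratio (LR) = P(X|M) / P(X|¬M)

LR = 0.5500 / 0.0500
   = 11.00

The evidence is 11.00 times more likely if M is true than if M is false.
Because LR exceeds 1, X is evidence for M.


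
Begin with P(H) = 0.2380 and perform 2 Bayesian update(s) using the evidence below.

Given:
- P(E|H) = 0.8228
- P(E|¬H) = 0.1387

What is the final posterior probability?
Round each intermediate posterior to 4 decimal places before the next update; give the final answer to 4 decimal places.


Sequential Bayesian updating:

Initial prior: P(H) = 0.2380

Update 1:
  P(E) = 0.8228 × 0.2380 + 0.1387 × 0.7620 = 0.19582640 + 0.10568940 = 0.30151580
  P(H|E) = 0.19582640 / 0.30151580 = 0.6495

Update 2:
  P(E) = 0.8228 × 0.6495 + 0.1387 × 0.3505 = 0.53440860 + 0.04861435 = 0.58302295
  P(H|E) = 0.53440860 / 0.58302295 = 0.9166

Final posterior: 0.9166


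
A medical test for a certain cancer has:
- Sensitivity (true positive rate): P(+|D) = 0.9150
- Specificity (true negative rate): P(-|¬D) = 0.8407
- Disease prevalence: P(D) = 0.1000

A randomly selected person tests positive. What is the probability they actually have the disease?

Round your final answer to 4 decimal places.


Let D = has disease, + = positive test

Given:
- P(D) = 0.1000 (prevalence)
- P(+|D) = 0.9150 (sensitivity)
- P(-|¬D) = 0.8407 (specificity)
- P(+|¬D) = 0.1593 (false positive rate = 1 - specificity)

Step 1: Find P(+)
P(+) = P(+|D)P(D) + P(+|¬D)P(¬D)
     = 0.9150 × 0.1000 + 0.1593 × 0.9000
     = 0.09150000 + 0.14337000
     = 0.23487000

Step 2: Apply Bayes' theorem for P(D|+)
P(D|+) = P(+|D)P(D) / P(+)
       = 0.09150000 / 0.23487000
       = 0.3896


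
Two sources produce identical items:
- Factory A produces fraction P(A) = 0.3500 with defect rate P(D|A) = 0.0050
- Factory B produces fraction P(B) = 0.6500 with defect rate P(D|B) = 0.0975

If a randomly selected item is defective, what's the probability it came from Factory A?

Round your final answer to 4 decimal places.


Let A = from Factory A, D = defective

Given:
- P(A) = 0.3500, P(B) = 0.6500
- P(D|A) = 0.0050, P(D|B) = 0.0975

Step 1: Find P(D)
P(D) = P(D|A)P(A) + P(D|B)P(B)
     = 0.0050 × 0.3500 + 0.0975 × 0.6500
     = 0.00175000 + 0.06337500
     = 0.06512500

Step 2: Apply Bayes' theorem
P(A|D) = P(D|A)P(A) / P(D)
       = 0.00175000 / 0.06512500
       = 0.0269


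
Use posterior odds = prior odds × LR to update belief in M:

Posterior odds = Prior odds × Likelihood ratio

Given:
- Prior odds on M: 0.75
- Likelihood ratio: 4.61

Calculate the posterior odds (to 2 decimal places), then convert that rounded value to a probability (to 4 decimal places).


Step 1: Calculate posterior odds
Posterior odds = Prior odds × LR
               = 0.75 × 4.61
               = 3.46

Step 2: Convert to probability
P(M|E) = Posterior odds / (1 + Posterior odds)
       = 3.46 / (1 + 3.46)
       = 3.46 / 4.46
       = 0.7758

The evidence increased P(M) from 0.4286 to 0.7758.


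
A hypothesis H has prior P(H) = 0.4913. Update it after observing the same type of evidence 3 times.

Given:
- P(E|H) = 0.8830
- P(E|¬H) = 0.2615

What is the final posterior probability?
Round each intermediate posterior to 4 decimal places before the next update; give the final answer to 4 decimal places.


Sequential Bayesian updating:

Initial prior: P(H) = 0.4913

Update 1:
  P(E) = 0.8830 × 0.4913 + 0.2615 × 0.5087 = 0.43381790 + 0.13302505 = 0.56684295
  P(H|E) = 0.43381790 / 0.56684295 = 0.7653

Update 2:
  P(E) = 0.8830 × 0.7653 + 0.2615 × 0.2347 = 0.67575990 + 0.06137405 = 0.73713395
  P(H|E) = 0.67575990 / 0.73713395 = 0.9167

Update 3:
  P(E) = 0.8830 × 0.9167 + 0.2615 × 0.0833 = 0.80944610 + 0.02178295 = 0.83122905
  P(H|E) = 0.80944610 / 0.83122905 = 0.9738

Final posterior: 0.9738


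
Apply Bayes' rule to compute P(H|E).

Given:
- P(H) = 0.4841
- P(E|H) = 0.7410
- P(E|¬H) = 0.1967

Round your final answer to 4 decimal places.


Bayes' theorem: P(H|E) = P(E|H) × P(H) / P(E)

Step 1: Calculate P(E) using law of total probability
P(E) = P(E|H)P(H) + P(E|¬H)P(¬H)
     = 0.7410 × 0.4841 + 0.1967 × 0.5159
     = 0.35871810 + 0.10147753
     = 0.46019563

Step 2: Apply Bayes' theorem
P(H|E) = P(E|H) × P(H) / P(E)
       = 0.35871810 / 0.46019563
       = 0.7795


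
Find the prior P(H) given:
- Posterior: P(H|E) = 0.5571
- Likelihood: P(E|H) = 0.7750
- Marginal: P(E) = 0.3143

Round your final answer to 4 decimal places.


From Bayes' theorem: P(H|E) = P(E|H) × P(H) / P(E)

Rearranging for P(H):
P(H) = P(H|E) × P(E) / P(E|H)
     = 0.5571 × 0.3143 / 0.7750
     = 0.17509653 / 0.7750
     = 0.2259


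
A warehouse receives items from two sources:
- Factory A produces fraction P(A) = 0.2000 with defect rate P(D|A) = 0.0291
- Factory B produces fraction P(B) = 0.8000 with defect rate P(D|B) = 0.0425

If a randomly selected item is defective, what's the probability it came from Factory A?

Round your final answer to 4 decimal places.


Let A = from Factory A, D = defective

Given:
- P(A) = 0.2000, P(B) = 0.8000
- P(D|A) = 0.0291, P(D|B) = 0.0425

Step 1: Find P(D)
P(D) = P(D|A)P(A) + P(D|B)P(B)
     = 0.0291 × 0.2000 + 0.0425 × 0.8000
     = 0.00582000 + 0.03400000
     = 0.03982000

Step 2: Apply Bayes' theorem
P(A|D) = P(D|A)P(A) / P(D)
       = 0.00582000 / 0.03982000
       = 0.1462
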